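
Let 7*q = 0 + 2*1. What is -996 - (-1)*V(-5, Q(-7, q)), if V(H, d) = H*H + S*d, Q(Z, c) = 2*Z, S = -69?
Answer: -5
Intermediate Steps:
q = 2/7 (q = (0 + 2*1)/7 = (0 + 2)/7 = (⅐)*2 = 2/7 ≈ 0.28571)
V(H, d) = H² - 69*d (V(H, d) = H*H - 69*d = H² - 69*d)
-996 - (-1)*V(-5, Q(-7, q)) = -996 - (-1)*((-5)² - 138*(-7)) = -996 - (-1)*(25 - 69*(-14)) = -996 - (-1)*(25 + 966) = -996 - (-1)*991 = -996 - 1*(-991) = -996 + 991 = -5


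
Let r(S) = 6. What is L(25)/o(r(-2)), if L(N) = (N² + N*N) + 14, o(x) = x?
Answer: 632/3 ≈ 210.67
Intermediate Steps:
L(N) = 14 + 2*N² (L(N) = (N² + N²) + 14 = 2*N² + 14 = 14 + 2*N²)
L(25)/o(r(-2)) = (14 + 2*25²)/6 = (14 + 2*625)*(⅙) = (14 + 1250)*(⅙) = 1264*(⅙) = 632/3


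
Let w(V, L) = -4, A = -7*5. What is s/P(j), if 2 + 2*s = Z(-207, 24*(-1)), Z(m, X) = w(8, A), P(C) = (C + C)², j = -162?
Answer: -1/34992 ≈ -2.8578e-5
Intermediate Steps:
A = -35
P(C) = 4*C² (P(C) = (2*C)² = 4*C²)
Z(m, X) = -4
s = -3 (s = -1 + (½)*(-4) = -1 - 2 = -3)
s/P(j) = -3/(4*(-162)²) = -3/(4*26244) = -3/104976 = -3*1/104976 = -1/34992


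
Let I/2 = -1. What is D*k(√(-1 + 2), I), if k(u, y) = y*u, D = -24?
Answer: 48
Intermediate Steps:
I = -2 (I = 2*(-1) = -2)
k(u, y) = u*y
D*k(√(-1 + 2), I) = -24*√(-1 + 2)*(-2) = -24*√1*(-2) = -24*(-2) = 48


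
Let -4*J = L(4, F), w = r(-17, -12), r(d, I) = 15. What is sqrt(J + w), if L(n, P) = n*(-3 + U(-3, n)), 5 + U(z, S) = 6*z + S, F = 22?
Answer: sqrt(37) ≈ 6.0828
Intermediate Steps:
w = 15
U(z, S) = -5 + S + 6*z (U(z, S) = -5 + (6*z + S) = -5 + (S + 6*z) = -5 + S + 6*z)
L(n, P) = n*(-26 + n) (L(n, P) = n*(-3 + (-5 + n + 6*(-3))) = n*(-3 + (-5 + n - 18)) = n*(-3 + (-23 + n)) = n*(-26 + n))
J = 22 (J = -(-26 + 4) = -(-22) = -1/4*(-88) = 22)
sqrt(J + w) = sqrt(22 + 15) = sqrt(37)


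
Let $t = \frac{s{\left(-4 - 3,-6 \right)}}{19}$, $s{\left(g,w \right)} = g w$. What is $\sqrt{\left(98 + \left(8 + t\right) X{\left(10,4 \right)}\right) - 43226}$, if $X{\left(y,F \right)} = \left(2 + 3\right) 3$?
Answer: $\frac{i \sqrt{15513918}}{19} \approx 207.3 i$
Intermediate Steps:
$t = \frac{42}{19}$ ($t = \frac{\left(-4 - 3\right) \left(-6\right)}{19} = \left(-4 - 3\right) \left(-6\right) \frac{1}{19} = \left(-7\right) \left(-6\right) \frac{1}{19} = 42 \cdot \frac{1}{19} = \frac{42}{19} \approx 2.2105$)
$X{\left(y,F \right)} = 15$ ($X{\left(y,F \right)} = 5 \cdot 3 = 15$)
$\sqrt{\left(98 + \left(8 + t\right) X{\left(10,4 \right)}\right) - 43226} = \sqrt{\left(98 + \left(8 + \frac{42}{19}\right) 15\right) - 43226} = \sqrt{\left(98 + \frac{194}{19} \cdot 15\right) - 43226} = \sqrt{\left(98 + \frac{2910}{19}\right) - 43226} = \sqrt{\frac{4772}{19} - 43226} = \sqrt{- \frac{816522}{19}} = \frac{i \sqrt{15513918}}{19}$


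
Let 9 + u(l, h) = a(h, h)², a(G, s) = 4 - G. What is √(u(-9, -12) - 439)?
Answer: 8*I*√3 ≈ 13.856*I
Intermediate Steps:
u(l, h) = -9 + (4 - h)²
√(u(-9, -12) - 439) = √((-9 + (-4 - 12)²) - 439) = √((-9 + (-16)²) - 439) = √((-9 + 256) - 439) = √(247 - 439) = √(-192) = 8*I*√3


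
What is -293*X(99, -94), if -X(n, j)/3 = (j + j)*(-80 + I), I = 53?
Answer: 4461804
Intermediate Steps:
X(n, j) = 162*j (X(n, j) = -3*(j + j)*(-80 + 53) = -3*2*j*(-27) = -(-162)*j = 162*j)
-293*X(99, -94) = -47466*(-94) = -293*(-15228) = 4461804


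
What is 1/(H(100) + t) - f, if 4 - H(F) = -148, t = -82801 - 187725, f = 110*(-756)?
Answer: 22484301839/270374 ≈ 83160.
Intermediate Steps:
f = -83160
t = -270526
H(F) = 152 (H(F) = 4 - 1*(-148) = 4 + 148 = 152)
1/(H(100) + t) - f = 1/(152 - 270526) - 1*(-83160) = 1/(-270374) + 83160 = -1/270374 + 83160 = 22484301839/270374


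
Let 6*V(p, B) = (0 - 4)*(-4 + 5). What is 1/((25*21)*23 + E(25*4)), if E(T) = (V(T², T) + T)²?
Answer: 9/197479 ≈ 4.5574e-5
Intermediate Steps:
V(p, B) = -⅔ (V(p, B) = ((0 - 4)*(-4 + 5))/6 = (-4*1)/6 = (⅙)*(-4) = -⅔)
E(T) = (-⅔ + T)²
1/((25*21)*23 + E(25*4)) = 1/((25*21)*23 + (-2 + 3*(25*4))²/9) = 1/(525*23 + (-2 + 3*100)²/9) = 1/(12075 + (-2 + 300)²/9) = 1/(12075 + (⅑)*298²) = 1/(12075 + (⅑)*88804) = 1/(12075 + 88804/9) = 1/(197479/9) = 9/197479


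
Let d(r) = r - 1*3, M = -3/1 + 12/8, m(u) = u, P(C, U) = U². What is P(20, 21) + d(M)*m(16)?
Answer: 369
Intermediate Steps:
M = -3/2 (M = -3*1 + 12*(⅛) = -3 + 3/2 = -3/2 ≈ -1.5000)
d(r) = -3 + r (d(r) = r - 3 = -3 + r)
P(20, 21) + d(M)*m(16) = 21² + (-3 - 3/2)*16 = 441 - 9/2*16 = 441 - 72 = 369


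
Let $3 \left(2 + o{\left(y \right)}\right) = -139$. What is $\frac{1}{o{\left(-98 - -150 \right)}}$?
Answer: $- \frac{3}{145} \approx -0.02069$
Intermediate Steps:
$o{\left(y \right)} = - \frac{145}{3}$ ($o{\left(y \right)} = -2 + \frac{1}{3} \left(-139\right) = -2 - \frac{139}{3} = - \frac{145}{3}$)
$\frac{1}{o{\left(-98 - -150 \right)}} = \frac{1}{- \frac{145}{3}} = - \frac{3}{145}$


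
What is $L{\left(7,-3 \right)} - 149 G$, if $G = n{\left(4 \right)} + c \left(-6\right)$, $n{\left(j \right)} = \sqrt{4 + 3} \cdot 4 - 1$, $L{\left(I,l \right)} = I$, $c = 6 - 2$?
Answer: $3732 - 596 \sqrt{7} \approx 2155.1$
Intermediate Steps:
$c = 4$ ($c = 6 - 2 = 4$)
$n{\left(j \right)} = -1 + 4 \sqrt{7}$ ($n{\left(j \right)} = \sqrt{7} \cdot 4 - 1 = 4 \sqrt{7} - 1 = -1 + 4 \sqrt{7}$)
$G = -25 + 4 \sqrt{7}$ ($G = \left(-1 + 4 \sqrt{7}\right) + 4 \left(-6\right) = \left(-1 + 4 \sqrt{7}\right) - 24 = -25 + 4 \sqrt{7} \approx -14.417$)
$L{\left(7,-3 \right)} - 149 G = 7 - 149 \left(-25 + 4 \sqrt{7}\right) = 7 + \left(3725 - 596 \sqrt{7}\right) = 3732 - 596 \sqrt{7}$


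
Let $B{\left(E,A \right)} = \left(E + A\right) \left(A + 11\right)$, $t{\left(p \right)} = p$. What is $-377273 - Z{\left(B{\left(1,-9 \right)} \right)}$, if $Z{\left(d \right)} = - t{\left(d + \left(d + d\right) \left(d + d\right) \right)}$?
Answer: $-376265$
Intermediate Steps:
$B{\left(E,A \right)} = \left(11 + A\right) \left(A + E\right)$ ($B{\left(E,A \right)} = \left(A + E\right) \left(11 + A\right) = \left(11 + A\right) \left(A + E\right)$)
$Z{\left(d \right)} = - d - 4 d^{2}$ ($Z{\left(d \right)} = - (d + \left(d + d\right) \left(d + d\right)) = - (d + 2 d 2 d) = - (d + 4 d^{2}) = - d - 4 d^{2}$)
$-377273 - Z{\left(B{\left(1,-9 \right)} \right)} = -377273 - - \left(\left(-9\right)^{2} + 11 \left(-9\right) + 11 \cdot 1 - 9\right) \left(1 + 4 \left(\left(-9\right)^{2} + 11 \left(-9\right) + 11 \cdot 1 - 9\right)\right) = -377273 - - \left(81 - 99 + 11 - 9\right) \left(1 + 4 \left(81 - 99 + 11 - 9\right)\right) = -377273 - \left(-1\right) \left(-16\right) \left(1 + 4 \left(-16\right)\right) = -377273 - \left(-1\right) \left(-16\right) \left(1 - 64\right) = -377273 - \left(-1\right) \left(-16\right) \left(-63\right) = -377273 - -1008 = -377273 + 1008 = -376265$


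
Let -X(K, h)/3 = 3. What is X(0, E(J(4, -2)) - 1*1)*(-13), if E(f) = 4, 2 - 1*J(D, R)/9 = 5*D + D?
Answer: 117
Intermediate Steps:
J(D, R) = 18 - 54*D (J(D, R) = 18 - 9*(5*D + D) = 18 - 54*D)
X(K, h) = -9 (X(K, h) = -3*3 = -9)
X(0, E(J(4, -2)) - 1*1)*(-13) = -9*(-13) = 117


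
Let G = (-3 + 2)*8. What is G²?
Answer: 64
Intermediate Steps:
G = -8 (G = -1*8 = -8)
G² = (-8)² = 64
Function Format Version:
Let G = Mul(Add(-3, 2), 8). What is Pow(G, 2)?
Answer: 64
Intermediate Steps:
G = -8 (G = Mul(-1, 8) = -8)
Pow(G, 2) = Pow(-8, 2) = 64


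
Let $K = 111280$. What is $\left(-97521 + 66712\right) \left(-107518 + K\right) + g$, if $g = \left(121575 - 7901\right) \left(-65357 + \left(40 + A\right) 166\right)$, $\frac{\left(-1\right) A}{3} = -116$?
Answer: $-223780084$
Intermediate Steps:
$A = 348$ ($A = \left(-3\right) \left(-116\right) = 348$)
$g = -107876626$ ($g = \left(121575 - 7901\right) \left(-65357 + \left(40 + 348\right) 166\right) = 113674 \left(-65357 + 388 \cdot 166\right) = 113674 \left(-65357 + 64408\right) = 113674 \left(-949\right) = -107876626$)
$\left(-97521 + 66712\right) \left(-107518 + K\right) + g = \left(-97521 + 66712\right) \left(-107518 + 111280\right) - 107876626 = \left(-30809\right) 3762 - 107876626 = -115903458 - 107876626 = -223780084$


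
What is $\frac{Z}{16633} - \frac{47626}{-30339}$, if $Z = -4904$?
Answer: $\frac{643380802}{504628587} \approx 1.275$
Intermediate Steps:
$\frac{Z}{16633} - \frac{47626}{-30339} = - \frac{4904}{16633} - \frac{47626}{-30339} = \left(-4904\right) \frac{1}{16633} - - \frac{47626}{30339} = - \frac{4904}{16633} + \frac{47626}{30339} = \frac{643380802}{504628587}$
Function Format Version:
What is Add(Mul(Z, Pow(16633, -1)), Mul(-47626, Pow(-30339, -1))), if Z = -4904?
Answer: Rational(643380802, 504628587) ≈ 1.2750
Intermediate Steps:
Add(Mul(Z, Pow(16633, -1)), Mul(-47626, Pow(-30339, -1))) = Add(Mul(-4904, Pow(16633, -1)), Mul(-47626, Pow(-30339, -1))) = Add(Mul(-4904, Rational(1, 16633)), Mul(-47626, Rational(-1, 30339))) = Add(Rational(-4904, 16633), Rational(47626, 30339)) = Rational(643380802, 504628587)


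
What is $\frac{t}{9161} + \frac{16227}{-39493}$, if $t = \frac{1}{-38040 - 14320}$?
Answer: $- \frac{7783604480413}{18943605730280} \approx -0.41088$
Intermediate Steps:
$t = - \frac{1}{52360}$ ($t = \frac{1}{-52360} = - \frac{1}{52360} \approx -1.9099 \cdot 10^{-5}$)
$\frac{t}{9161} + \frac{16227}{-39493} = - \frac{1}{52360 \cdot 9161} + \frac{16227}{-39493} = \left(- \frac{1}{52360}\right) \frac{1}{9161} + 16227 \left(- \frac{1}{39493}\right) = - \frac{1}{479669960} - \frac{16227}{39493} = - \frac{7783604480413}{18943605730280}$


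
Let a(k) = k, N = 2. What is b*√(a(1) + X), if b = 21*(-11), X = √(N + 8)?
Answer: -231*√(1 + √10) ≈ -471.28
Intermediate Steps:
X = √10 (X = √(2 + 8) = √10 ≈ 3.1623)
b = -231
b*√(a(1) + X) = -231*√(1 + √10)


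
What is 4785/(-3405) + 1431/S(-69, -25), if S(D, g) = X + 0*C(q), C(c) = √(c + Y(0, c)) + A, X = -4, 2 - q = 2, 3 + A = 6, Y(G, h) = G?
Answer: -326113/908 ≈ -359.16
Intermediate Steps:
A = 3 (A = -3 + 6 = 3)
q = 0 (q = 2 - 1*2 = 2 - 2 = 0)
C(c) = 3 + √c (C(c) = √(c + 0) + 3 = √c + 3 = 3 + √c)
S(D, g) = -4 (S(D, g) = -4 + 0*(3 + √0) = -4 + 0*(3 + 0) = -4 + 0*3 = -4 + 0 = -4)
4785/(-3405) + 1431/S(-69, -25) = 4785/(-3405) + 1431/(-4) = 4785*(-1/3405) + 1431*(-¼) = -319/227 - 1431/4 = -326113/908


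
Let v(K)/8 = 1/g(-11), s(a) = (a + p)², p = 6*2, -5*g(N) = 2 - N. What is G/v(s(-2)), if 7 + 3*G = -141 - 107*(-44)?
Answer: -494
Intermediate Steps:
g(N) = -⅖ + N/5 (g(N) = -(2 - N)/5 = -⅖ + N/5)
p = 12
s(a) = (12 + a)² (s(a) = (a + 12)² = (12 + a)²)
G = 1520 (G = -7/3 + (-141 - 107*(-44))/3 = -7/3 + (-141 + 4708)/3 = -7/3 + (⅓)*4567 = -7/3 + 4567/3 = 1520)
v(K) = -40/13 (v(K) = 8/(-⅖ + (⅕)*(-11)) = 8/(-⅖ - 11/5) = 8/(-13/5) = 8*(-5/13) = -40/13)
G/v(s(-2)) = 1520/(-40/13) = 1520*(-13/40) = -494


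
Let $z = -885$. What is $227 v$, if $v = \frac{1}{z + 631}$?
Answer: $- \frac{227}{254} \approx -0.8937$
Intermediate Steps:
$v = - \frac{1}{254}$ ($v = \frac{1}{-885 + 631} = \frac{1}{-254} = - \frac{1}{254} \approx -0.003937$)
$227 v = 227 \left(- \frac{1}{254}\right) = - \frac{227}{254}$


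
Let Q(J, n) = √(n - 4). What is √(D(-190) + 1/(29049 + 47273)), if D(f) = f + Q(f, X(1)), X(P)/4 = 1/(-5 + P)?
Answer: √(-1106758983638 + 5825047684*I*√5)/76322 ≈ 0.081109 + 13.784*I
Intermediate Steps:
X(P) = 4/(-5 + P)
Q(J, n) = √(-4 + n)
D(f) = f + I*√5 (D(f) = f + √(-4 + 4/(-5 + 1)) = f + √(-4 + 4/(-4)) = f + √(-4 + 4*(-¼)) = f + √(-4 - 1) = f + √(-5) = f + I*√5)
√(D(-190) + 1/(29049 + 47273)) = √((-190 + I*√5) + 1/(29049 + 47273)) = √((-190 + I*√5) + 1/76322) = √(-14501179/76322 + I*√5)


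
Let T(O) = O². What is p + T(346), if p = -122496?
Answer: -2780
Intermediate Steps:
p + T(346) = -122496 + 346² = -122496 + 119716 = -2780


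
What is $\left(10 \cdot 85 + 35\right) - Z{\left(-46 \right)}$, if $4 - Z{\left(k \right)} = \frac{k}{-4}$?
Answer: $\frac{1785}{2} \approx 892.5$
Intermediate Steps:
$Z{\left(k \right)} = 4 + \frac{k}{4}$ ($Z{\left(k \right)} = 4 - \frac{k}{-4} = 4 - k \left(- \frac{1}{4}\right) = 4 - - \frac{k}{4} = 4 + \frac{k}{4}$)
$\left(10 \cdot 85 + 35\right) - Z{\left(-46 \right)} = \left(10 \cdot 85 + 35\right) - \left(4 + \frac{1}{4} \left(-46\right)\right) = \left(850 + 35\right) - \left(4 - \frac{23}{2}\right) = 885 - - \frac{15}{2} = 885 + \frac{15}{2} = \frac{1785}{2}$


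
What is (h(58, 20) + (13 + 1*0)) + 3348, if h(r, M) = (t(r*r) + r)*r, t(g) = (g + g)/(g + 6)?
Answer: 11526737/1685 ≈ 6840.8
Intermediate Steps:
t(g) = 2*g/(6 + g) (t(g) = (2*g)/(6 + g) = 2*g/(6 + g))
h(r, M) = r*(r + 2*r²/(6 + r²)) (h(r, M) = (2*(r*r)/(6 + r*r) + r)*r = (2*r²/(6 + r²) + r)*r = (r + 2*r²/(6 + r²))*r = r*(r + 2*r²/(6 + r²)))
(h(58, 20) + (13 + 1*0)) + 3348 = (58²*(6 + 58² + 2*58)/(6 + 58²) + (13 + 1*0)) + 3348 = (3364*(6 + 3364 + 116)/(6 + 3364) + (13 + 0)) + 3348 = (3364*3486/3370 + 13) + 3348 = (3364*(1/3370)*3486 + 13) + 3348 = (5863452/1685 + 13) + 3348 = 5885357/1685 + 3348 = 11526737/1685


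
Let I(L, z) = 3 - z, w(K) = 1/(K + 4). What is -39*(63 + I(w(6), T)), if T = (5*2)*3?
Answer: -1404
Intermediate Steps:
w(K) = 1/(4 + K)
T = 30 (T = 10*3 = 30)
-39*(63 + I(w(6), T)) = -39*(63 + (3 - 1*30)) = -39*(63 + (3 - 30)) = -39*(63 - 27) = -39*36 = -1404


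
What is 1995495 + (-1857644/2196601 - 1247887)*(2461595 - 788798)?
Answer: -4585319027940635112/2196601 ≈ -2.0875e+12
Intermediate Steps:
1995495 + (-1857644/2196601 - 1247887)*(2461595 - 788798) = 1995495 + (-1857644*1/2196601 - 1247887)*1672797 = 1995495 + (-1857644/2196601 - 1247887)*1672797 = 1995495 - 2741111689731/2196601*1672797 = 1995495 - 4585323411246947607/2196601 = -4585319027940635112/2196601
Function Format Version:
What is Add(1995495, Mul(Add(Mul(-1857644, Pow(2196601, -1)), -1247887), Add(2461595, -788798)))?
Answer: Rational(-4585319027940635112, 2196601) ≈ -2.0875e+12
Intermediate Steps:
Add(1995495, Mul(Add(Mul(-1857644, Pow(2196601, -1)), -1247887), Add(2461595, -788798))) = Add(1995495, Mul(Add(Mul(-1857644, Rational(1, 2196601)), -1247887), 1672797)) = Add(1995495, Mul(Add(Rational(-1857644, 2196601), -1247887), 1672797)) = Add(1995495, Mul(Rational(-2741111689731, 2196601), 1672797)) = Add(1995495, Rational(-4585323411246947607, 2196601)) = Rational(-4585319027940635112, 2196601)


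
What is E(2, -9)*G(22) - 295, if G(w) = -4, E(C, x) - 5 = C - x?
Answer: -359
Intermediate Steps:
E(C, x) = 5 + C - x (E(C, x) = 5 + (C - x) = 5 + C - x)
E(2, -9)*G(22) - 295 = (5 + 2 - 1*(-9))*(-4) - 295 = (5 + 2 + 9)*(-4) - 295 = 16*(-4) - 295 = -64 - 295 = -359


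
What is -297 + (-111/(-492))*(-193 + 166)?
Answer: -49707/164 ≈ -303.09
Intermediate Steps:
-297 + (-111/(-492))*(-193 + 166) = -297 - 111*(-1/492)*(-27) = -297 + (37/164)*(-27) = -297 - 999/164 = -49707/164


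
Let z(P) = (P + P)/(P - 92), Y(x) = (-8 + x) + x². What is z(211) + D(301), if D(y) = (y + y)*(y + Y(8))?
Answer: 26148292/119 ≈ 2.1973e+5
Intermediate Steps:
Y(x) = -8 + x + x²
z(P) = 2*P/(-92 + P) (z(P) = (2*P)/(-92 + P) = 2*P/(-92 + P))
D(y) = 2*y*(64 + y) (D(y) = (y + y)*(y + (-8 + 8 + 8²)) = (2*y)*(y + (-8 + 8 + 64)) = (2*y)*(y + 64) = (2*y)*(64 + y) = 2*y*(64 + y))
z(211) + D(301) = 2*211/(-92 + 211) + 2*301*(64 + 301) = 2*211/119 + 2*301*365 = 2*211*(1/119) + 219730 = 422/119 + 219730 = 26148292/119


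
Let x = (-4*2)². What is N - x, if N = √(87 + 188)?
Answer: -64 + 5*√11 ≈ -47.417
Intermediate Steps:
N = 5*√11 (N = √275 = 5*√11 ≈ 16.583)
x = 64 (x = (-8)² = 64)
N - x = 5*√11 - 1*64 = 5*√11 - 64 = -64 + 5*√11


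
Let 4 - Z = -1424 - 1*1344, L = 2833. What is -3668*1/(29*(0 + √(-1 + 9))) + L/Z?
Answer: 2833/2772 - 917*√2/29 ≈ -43.696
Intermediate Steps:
Z = 2772 (Z = 4 - (-1424 - 1*1344) = 4 - (-1424 - 1344) = 4 - 1*(-2768) = 4 + 2768 = 2772)
-3668*1/(29*(0 + √(-1 + 9))) + L/Z = -3668*1/(29*(0 + √(-1 + 9))) + 2833/2772 = -3668*1/(29*(0 + √8)) + 2833*(1/2772) = -3668*1/(29*(0 + 2*√2)) + 2833/2772 = -3668*√2/116 + 2833/2772 = -917*√2/29 + 2833/2772 = 2833/2772 - 917*√2/29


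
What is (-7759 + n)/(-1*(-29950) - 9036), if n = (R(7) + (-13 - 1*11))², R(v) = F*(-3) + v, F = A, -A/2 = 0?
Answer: -3735/10457 ≈ -0.35718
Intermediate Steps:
A = 0 (A = -2*0 = 0)
F = 0
R(v) = v (R(v) = 0*(-3) + v = 0 + v = v)
n = 289 (n = (7 + (-13 - 1*11))² = (7 + (-13 - 11))² = (7 - 24)² = (-17)² = 289)
(-7759 + n)/(-1*(-29950) - 9036) = (-7759 + 289)/(-1*(-29950) - 9036) = -7470/(29950 - 9036) = -7470/20914 = -7470*1/20914 = -3735/10457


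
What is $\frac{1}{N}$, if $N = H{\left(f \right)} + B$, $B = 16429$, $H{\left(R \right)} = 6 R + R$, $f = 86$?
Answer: $\frac{1}{17031} \approx 5.8716 \cdot 10^{-5}$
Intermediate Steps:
$H{\left(R \right)} = 7 R$
$N = 17031$ ($N = 7 \cdot 86 + 16429 = 602 + 16429 = 17031$)
$\frac{1}{N} = \frac{1}{17031}$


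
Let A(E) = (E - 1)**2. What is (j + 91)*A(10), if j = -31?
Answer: 4860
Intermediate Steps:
A(E) = (-1 + E)**2
(j + 91)*A(10) = (-31 + 91)*(-1 + 10)**2 = 60*9**2 = 60*81 = 4860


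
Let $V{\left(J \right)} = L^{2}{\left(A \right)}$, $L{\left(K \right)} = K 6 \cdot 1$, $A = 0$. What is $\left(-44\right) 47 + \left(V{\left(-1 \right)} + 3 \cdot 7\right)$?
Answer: $-2047$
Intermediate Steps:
$L{\left(K \right)} = 6 K$ ($L{\left(K \right)} = 6 K 1 = 6 K$)
$V{\left(J \right)} = 0$ ($V{\left(J \right)} = \left(6 \cdot 0\right)^{2} = 0^{2} = 0$)
$\left(-44\right) 47 + \left(V{\left(-1 \right)} + 3 \cdot 7\right) = \left(-44\right) 47 + \left(0 + 3 \cdot 7\right) = -2068 + \left(0 + 21\right) = -2068 + 21 = -2047$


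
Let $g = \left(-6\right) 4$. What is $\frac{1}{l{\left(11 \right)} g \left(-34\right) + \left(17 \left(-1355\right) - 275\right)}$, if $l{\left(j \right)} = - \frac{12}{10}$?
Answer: $- \frac{5}{121446} \approx -4.1171 \cdot 10^{-5}$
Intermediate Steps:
$l{\left(j \right)} = - \frac{6}{5}$ ($l{\left(j \right)} = \left(-12\right) \frac{1}{10} = - \frac{6}{5}$)
$g = -24$
$\frac{1}{l{\left(11 \right)} g \left(-34\right) + \left(17 \left(-1355\right) - 275\right)} = \frac{1}{\left(- \frac{6}{5}\right) \left(-24\right) \left(-34\right) + \left(17 \left(-1355\right) - 275\right)} = \frac{1}{\frac{144}{5} \left(-34\right) - 23310} = \frac{1}{- \frac{4896}{5} - 23310} = \frac{1}{- \frac{121446}{5}} = - \frac{5}{121446}$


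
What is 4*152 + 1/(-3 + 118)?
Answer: 69921/115 ≈ 608.01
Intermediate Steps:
4*152 + 1/(-3 + 118) = 608 + 1/115 = 69921/115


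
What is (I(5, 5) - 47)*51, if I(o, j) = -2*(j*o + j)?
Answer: -5457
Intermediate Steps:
I(o, j) = -2*j - 2*j*o (I(o, j) = -2*(j + j*o) = -2*j - 2*j*o)
(I(5, 5) - 47)*51 = (-2*5*(1 + 5) - 47)*51 = (-2*5*6 - 47)*51 = (-60 - 47)*51 = -107*51 = -5457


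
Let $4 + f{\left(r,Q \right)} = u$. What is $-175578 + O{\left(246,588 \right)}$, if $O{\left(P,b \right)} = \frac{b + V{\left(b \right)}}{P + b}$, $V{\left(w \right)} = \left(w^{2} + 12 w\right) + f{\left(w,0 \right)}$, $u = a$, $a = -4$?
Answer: $- \frac{73039336}{417} \approx -1.7515 \cdot 10^{5}$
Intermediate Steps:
$u = -4$
$f{\left(r,Q \right)} = -8$ ($f{\left(r,Q \right)} = -4 - 4 = -8$)
$V{\left(w \right)} = -8 + w^{2} + 12 w$ ($V{\left(w \right)} = \left(w^{2} + 12 w\right) - 8 = -8 + w^{2} + 12 w$)
$O{\left(P,b \right)} = \frac{-8 + b^{2} + 13 b}{P + b}$ ($O{\left(P,b \right)} = \frac{b + \left(-8 + b^{2} + 12 b\right)}{P + b} = \frac{-8 + b^{2} + 13 b}{P + b}$)
$-175578 + O{\left(246,588 \right)} = -175578 + \frac{-8 + 588^{2} + 13 \cdot 588}{246 + 588} = -175578 + \frac{-8 + 345744 + 7644}{834} = -175578 + \frac{1}{834} \cdot 353380 = -175578 + \frac{176690}{417} = - \frac{73039336}{417}$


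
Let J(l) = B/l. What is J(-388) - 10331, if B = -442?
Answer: -2003993/194 ≈ -10330.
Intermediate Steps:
J(l) = -442/l
J(-388) - 10331 = -442/(-388) - 10331 = -442*(-1/388) - 10331 = 221/194 - 10331 = -2003993/194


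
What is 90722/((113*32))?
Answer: 45361/1808 ≈ 25.089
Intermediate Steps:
90722/((113*32)) = 90722/3616 = 90722*(1/3616) = 45361/1808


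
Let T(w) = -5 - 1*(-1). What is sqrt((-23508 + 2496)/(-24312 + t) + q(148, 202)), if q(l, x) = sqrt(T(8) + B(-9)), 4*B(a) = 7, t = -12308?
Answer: sqrt(192364860 + 502884150*I)/18310 ≈ 1.044 + 0.71841*I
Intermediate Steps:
B(a) = 7/4 (B(a) = (1/4)*7 = 7/4)
T(w) = -4 (T(w) = -5 + 1 = -4)
q(l, x) = 3*I/2 (q(l, x) = sqrt(-4 + 7/4) = sqrt(-9/4) = 3*I/2)
sqrt((-23508 + 2496)/(-24312 + t) + q(148, 202)) = sqrt((-23508 + 2496)/(-24312 - 12308) + 3*I/2) = sqrt(-21012/(-36620) + 3*I/2) = sqrt(-21012*(-1/36620) + 3*I/2) = sqrt(5253/9155 + 3*I/2)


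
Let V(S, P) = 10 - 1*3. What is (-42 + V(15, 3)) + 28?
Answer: -7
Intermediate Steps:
V(S, P) = 7 (V(S, P) = 10 - 3 = 7)
(-42 + V(15, 3)) + 28 = (-42 + 7) + 28 = -35 + 28 = -7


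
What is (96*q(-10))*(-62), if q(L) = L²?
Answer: -595200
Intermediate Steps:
(96*q(-10))*(-62) = (96*(-10)²)*(-62) = (96*100)*(-62) = 9600*(-62) = -595200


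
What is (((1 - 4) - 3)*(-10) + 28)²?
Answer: 7744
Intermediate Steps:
(((1 - 4) - 3)*(-10) + 28)² = ((-3 - 3)*(-10) + 28)² = (-6*(-10) + 28)² = (60 + 28)² = 88² = 7744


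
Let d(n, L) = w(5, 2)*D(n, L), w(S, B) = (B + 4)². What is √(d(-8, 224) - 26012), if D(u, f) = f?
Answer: 2*I*√4487 ≈ 133.97*I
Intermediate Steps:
w(S, B) = (4 + B)²
d(n, L) = 36*L (d(n, L) = (4 + 2)²*L = 6²*L = 36*L)
√(d(-8, 224) - 26012) = √(36*224 - 26012) = √(8064 - 26012) = √(-17948) = 2*I*√4487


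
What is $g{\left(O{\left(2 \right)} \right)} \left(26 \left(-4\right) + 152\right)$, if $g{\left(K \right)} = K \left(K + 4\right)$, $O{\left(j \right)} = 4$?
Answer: $1536$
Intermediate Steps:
$g{\left(K \right)} = K \left(4 + K\right)$
$g{\left(O{\left(2 \right)} \right)} \left(26 \left(-4\right) + 152\right) = 4 \left(4 + 4\right) \left(26 \left(-4\right) + 152\right) = 4 \cdot 8 \left(-104 + 152\right) = 32 \cdot 48 = 1536$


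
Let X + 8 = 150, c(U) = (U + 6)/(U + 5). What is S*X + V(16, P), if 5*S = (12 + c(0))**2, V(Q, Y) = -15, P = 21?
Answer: 616677/125 ≈ 4933.4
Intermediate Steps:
c(U) = (6 + U)/(5 + U)
X = 142 (X = -8 + 150 = 142)
S = 4356/125 (S = (12 + (6 + 0)/(5 + 0))**2/5 = (12 + 6/5)**2/5 = (66/5)**2/5 = (1/5)*(4356/25) = 4356/125 ≈ 34.848)
S*X + V(16, P) = (4356/125)*142 - 15 = 618552/125 - 15 = 616677/125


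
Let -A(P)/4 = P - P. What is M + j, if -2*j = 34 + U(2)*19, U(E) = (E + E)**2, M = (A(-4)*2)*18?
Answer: -169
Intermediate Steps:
A(P) = 0 (A(P) = -4*(P - P) = -4*0 = 0)
M = 0 (M = (0*2)*18 = 0*18 = 0)
U(E) = 4*E**2 (U(E) = (2*E)**2 = 4*E**2)
j = -169 (j = -(34 + (4*2**2)*19)/2 = -(34 + (4*4)*19)/2 = -(34 + 16*19)/2 = -(34 + 304)/2 = -1/2*338 = -169)
M + j = 0 - 169 = -169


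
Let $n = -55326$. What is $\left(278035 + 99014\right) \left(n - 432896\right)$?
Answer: $-184083616878$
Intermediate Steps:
$\left(278035 + 99014\right) \left(n - 432896\right) = \left(278035 + 99014\right) \left(-55326 - 432896\right) = 377049 \left(-488222\right) = -184083616878$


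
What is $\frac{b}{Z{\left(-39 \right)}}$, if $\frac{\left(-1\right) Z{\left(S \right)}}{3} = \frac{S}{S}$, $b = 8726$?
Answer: $- \frac{8726}{3} \approx -2908.7$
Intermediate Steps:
$Z{\left(S \right)} = -3$ ($Z{\left(S \right)} = - 3 \frac{S}{S} = \left(-3\right) 1 = -3$)
$\frac{b}{Z{\left(-39 \right)}} = \frac{8726}{-3} = 8726 \left(- \frac{1}{3}\right) = - \frac{8726}{3}$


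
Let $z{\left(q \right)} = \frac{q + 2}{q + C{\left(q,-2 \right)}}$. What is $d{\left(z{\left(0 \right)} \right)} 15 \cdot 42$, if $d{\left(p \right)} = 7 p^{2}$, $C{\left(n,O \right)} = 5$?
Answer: $\frac{3528}{5} \approx 705.6$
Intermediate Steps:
$z{\left(q \right)} = \frac{2 + q}{5 + q}$ ($z{\left(q \right)} = \frac{q + 2}{q + 5} = \frac{2 + q}{5 + q}$)
$d{\left(z{\left(0 \right)} \right)} 15 \cdot 42 = 7 \left(\frac{2 + 0}{5 + 0}\right)^{2} \cdot 15 \cdot 42 = 7 \left(\frac{1}{5} \cdot 2\right)^{2} \cdot 15 \cdot 42 = 7 \left(\frac{2}{5}\right)^{2} \cdot 15 \cdot 42 = 7 \cdot \frac{4}{25} \cdot 15 \cdot 42 = \frac{28}{25} \cdot 15 \cdot 42 = \frac{84}{5} \cdot 42 = \frac{3528}{5}$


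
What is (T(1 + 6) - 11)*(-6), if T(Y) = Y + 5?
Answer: -6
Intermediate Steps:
T(Y) = 5 + Y
(T(1 + 6) - 11)*(-6) = ((5 + (1 + 6)) - 11)*(-6) = ((5 + 7) - 11)*(-6) = (12 - 11)*(-6) = 1*(-6) = -6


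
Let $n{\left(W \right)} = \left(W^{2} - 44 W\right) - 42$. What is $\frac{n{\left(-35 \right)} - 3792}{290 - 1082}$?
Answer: $\frac{1069}{792} \approx 1.3497$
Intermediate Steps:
$n{\left(W \right)} = -42 + W^{2} - 44 W$
$\frac{n{\left(-35 \right)} - 3792}{290 - 1082} = \frac{\left(-42 + \left(-35\right)^{2} - -1540\right) - 3792}{290 - 1082} = \frac{\left(-42 + 1225 + 1540\right) - 3792}{-792} = \left(2723 - 3792\right) \left(- \frac{1}{792}\right) = \left(-1069\right) \left(- \frac{1}{792}\right) = \frac{1069}{792}$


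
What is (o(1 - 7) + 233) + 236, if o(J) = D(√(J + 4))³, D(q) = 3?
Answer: 496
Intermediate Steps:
o(J) = 27 (o(J) = 3³ = 27)
(o(1 - 7) + 233) + 236 = (27 + 233) + 236 = 260 + 236 = 496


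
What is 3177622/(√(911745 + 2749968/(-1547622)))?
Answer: 3177622*√6739960063611841/78390770579 ≈ 3327.9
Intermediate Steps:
3177622/(√(911745 + 2749968/(-1547622))) = 3177622/(√(911745 + 2749968*(-1/1547622))) = 3177622/(√(911745 - 152776/85979)) = 3177622/(√(78390770579/85979)) = 3177622/((√6739960063611841/85979)) = 3177622*(√6739960063611841/78390770579) = 3177622*√6739960063611841/78390770579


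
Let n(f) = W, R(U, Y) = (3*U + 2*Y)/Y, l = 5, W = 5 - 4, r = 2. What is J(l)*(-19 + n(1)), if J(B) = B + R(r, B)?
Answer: -738/5 ≈ -147.60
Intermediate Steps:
W = 1
R(U, Y) = (2*Y + 3*U)/Y
n(f) = 1
J(B) = 2 + B + 6/B (J(B) = B + (2 + 3*2/B) = B + (2 + 6/B) = 2 + B + 6/B)
J(l)*(-19 + n(1)) = (2 + 5 + 6/5)*(-19 + 1) = (2 + 5 + 6*(⅕))*(-18) = (2 + 5 + 6/5)*(-18) = (41/5)*(-18) = -738/5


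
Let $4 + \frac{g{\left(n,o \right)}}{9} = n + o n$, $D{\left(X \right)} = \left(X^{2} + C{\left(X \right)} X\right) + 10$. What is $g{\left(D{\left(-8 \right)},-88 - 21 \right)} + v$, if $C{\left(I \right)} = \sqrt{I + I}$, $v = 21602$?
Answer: $-50362 + 31104 i \approx -50362.0 + 31104.0 i$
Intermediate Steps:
$C{\left(I \right)} = \sqrt{2} \sqrt{I}$ ($C{\left(I \right)} = \sqrt{2 I} = \sqrt{2} \sqrt{I}$)
$D{\left(X \right)} = 10 + X^{2} + \sqrt{2} X^{\frac{3}{2}}$ ($D{\left(X \right)} = \left(X^{2} + \sqrt{2} \sqrt{X} X\right) + 10 = \left(X^{2} + \sqrt{2} X^{\frac{3}{2}}\right) + 10 = 10 + X^{2} + \sqrt{2} X^{\frac{3}{2}}$)
$g{\left(n,o \right)} = -36 + 9 n + 9 n o$ ($g{\left(n,o \right)} = -36 + 9 \left(n + o n\right) = -36 + 9 \left(n + n o\right) = -36 + \left(9 n + 9 n o\right) = -36 + 9 n + 9 n o$)
$g{\left(D{\left(-8 \right)},-88 - 21 \right)} + v = \left(-36 + 9 \left(10 + \left(-8\right)^{2} + \sqrt{2} \left(-8\right)^{\frac{3}{2}}\right) + 9 \left(10 + \left(-8\right)^{2} + \sqrt{2} \left(-8\right)^{\frac{3}{2}}\right) \left(-88 - 21\right)\right) + 21602 = \left(-36 + 9 \left(10 + 64 + \sqrt{2} \left(- 16 i \sqrt{2}\right)\right) + 9 \left(10 + 64 + \sqrt{2} \left(- 16 i \sqrt{2}\right)\right) \left(-88 - 21\right)\right) + 21602 = \left(-36 + 9 \left(10 + 64 - 32 i\right) + 9 \left(10 + 64 - 32 i\right) \left(-109\right)\right) + 21602 = \left(-36 + 9 \left(74 - 32 i\right) + 9 \left(74 - 32 i\right) \left(-109\right)\right) + 21602 = \left(-36 + \left(666 - 288 i\right) - \left(72594 - 31392 i\right)\right) + 21602 = \left(-71964 + 31104 i\right) + 21602 = -50362 + 31104 i$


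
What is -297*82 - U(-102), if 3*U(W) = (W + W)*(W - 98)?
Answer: -37954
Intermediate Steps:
U(W) = 2*W*(-98 + W)/3 (U(W) = ((W + W)*(W - 98))/3 = ((2*W)*(-98 + W))/3 = (2*W*(-98 + W))/3 = 2*W*(-98 + W)/3)
-297*82 - U(-102) = -297*82 - 2*(-102)*(-98 - 102)/3 = -24354 - 2*(-102)*(-200)/3 = -24354 - 1*13600 = -24354 - 13600 = -37954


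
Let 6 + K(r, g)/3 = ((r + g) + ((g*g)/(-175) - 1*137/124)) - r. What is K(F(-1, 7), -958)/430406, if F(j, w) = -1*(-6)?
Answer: -404236533/9339810200 ≈ -0.043281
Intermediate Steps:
F(j, w) = 6
K(r, g) = -2643/124 + 3*g - 3*g²/175 (K(r, g) = -18 + 3*(((r + g) + ((g*g)/(-175) - 1*137/124)) - r) = -18 + 3*(((g + r) + (g²*(-1/175) - 137*1/124)) - r) = -18 + 3*(((g + r) + (-g²/175 - 137/124)) - r) = -18 + 3*(((g + r) + (-137/124 - g²/175)) - r) = -18 + 3*((-137/124 + g + r - g²/175) - r) = -18 + 3*(-137/124 + g - g²/175) = -18 + (-411/124 + 3*g - 3*g²/175) = -2643/124 + 3*g - 3*g²/175)
K(F(-1, 7), -958)/430406 = (-2643/124 + 3*(-958) - 3/175*(-958)²)/430406 = (-2643/124 - 2874 - 3/175*917764)*(1/430406) = (-2643/124 - 2874 - 2753292/175)*(1/430406) = -404236533/21700*1/430406 = -404236533/9339810200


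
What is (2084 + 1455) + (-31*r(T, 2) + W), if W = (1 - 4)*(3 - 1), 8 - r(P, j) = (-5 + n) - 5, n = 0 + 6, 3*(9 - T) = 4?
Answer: 3161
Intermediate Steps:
T = 23/3 (T = 9 - 1/3*4 = 9 - 4/3 = 23/3 ≈ 7.6667)
n = 6
r(P, j) = 12 (r(P, j) = 8 - ((-5 + 6) - 5) = 8 - (1 - 5) = 8 - 1*(-4) = 8 + 4 = 12)
W = -6 (W = -3*2 = -6)
(2084 + 1455) + (-31*r(T, 2) + W) = (2084 + 1455) + (-31*12 - 6) = 3539 + (-372 - 6) = 3539 - 378 = 3161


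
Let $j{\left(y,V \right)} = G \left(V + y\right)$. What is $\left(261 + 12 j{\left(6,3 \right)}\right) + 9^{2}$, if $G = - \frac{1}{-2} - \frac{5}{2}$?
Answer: $126$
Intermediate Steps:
$G = -2$ ($G = \left(-1\right) \left(- \frac{1}{2}\right) - \frac{5}{2} = \frac{1}{2} - \frac{5}{2} = -2$)
$j{\left(y,V \right)} = - 2 V - 2 y$ ($j{\left(y,V \right)} = - 2 \left(V + y\right) = - 2 V - 2 y$)
$\left(261 + 12 j{\left(6,3 \right)}\right) + 9^{2} = \left(261 + 12 \left(\left(-2\right) 3 - 12\right)\right) + 9^{2} = \left(261 + 12 \left(-6 - 12\right)\right) + 81 = \left(261 + 12 \left(-18\right)\right) + 81 = \left(261 - 216\right) + 81 = 45 + 81 = 126$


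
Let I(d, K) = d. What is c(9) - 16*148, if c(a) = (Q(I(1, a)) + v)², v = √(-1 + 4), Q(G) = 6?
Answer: -2329 + 12*√3 ≈ -2308.2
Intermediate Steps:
v = √3 ≈ 1.7320
c(a) = (6 + √3)²
c(9) - 16*148 = (6 + √3)² - 16*148 = (6 + √3)² - 2368 = -2368 + (6 + √3)²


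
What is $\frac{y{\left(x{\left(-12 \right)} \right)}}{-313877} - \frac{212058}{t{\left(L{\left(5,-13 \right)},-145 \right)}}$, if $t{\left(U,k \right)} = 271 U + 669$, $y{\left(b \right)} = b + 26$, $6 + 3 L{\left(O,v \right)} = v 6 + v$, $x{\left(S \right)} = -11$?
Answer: $\frac{99840011199}{3810466780} \approx 26.202$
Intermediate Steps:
$L{\left(O,v \right)} = -2 + \frac{7 v}{3}$ ($L{\left(O,v \right)} = -2 + \frac{v 6 + v}{3} = -2 + \frac{6 v + v}{3} = -2 + \frac{7 v}{3}$)
$y{\left(b \right)} = 26 + b$
$t{\left(U,k \right)} = 669 + 271 U$
$\frac{y{\left(x{\left(-12 \right)} \right)}}{-313877} - \frac{212058}{t{\left(L{\left(5,-13 \right)},-145 \right)}} = \frac{26 - 11}{-313877} - \frac{212058}{669 + 271 \left(-2 + \frac{7}{3} \left(-13\right)\right)} = 15 \left(- \frac{1}{313877}\right) - \frac{212058}{669 + 271 \left(-2 - \frac{91}{3}\right)} = - \frac{15}{313877} - \frac{212058}{669 + 271 \left(- \frac{97}{3}\right)} = - \frac{15}{313877} - \frac{212058}{669 - \frac{26287}{3}} = - \frac{15}{313877} - \frac{212058}{- \frac{24280}{3}} = - \frac{15}{313877} - - \frac{318087}{12140} = - \frac{15}{313877} + \frac{318087}{12140} = \frac{99840011199}{3810466780}$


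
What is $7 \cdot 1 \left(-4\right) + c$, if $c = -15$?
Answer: $-43$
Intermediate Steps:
$7 \cdot 1 \left(-4\right) + c = 7 \cdot 1 \left(-4\right) - 15 = 7 \left(-4\right) - 15 = -28 - 15 = -43$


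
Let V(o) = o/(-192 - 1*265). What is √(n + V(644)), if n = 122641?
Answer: √25613155901/457 ≈ 350.20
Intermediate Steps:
V(o) = -o/457 (V(o) = o/(-192 - 265) = o/(-457) = o*(-1/457) = -o/457)
√(n + V(644)) = √(122641 - 1/457*644) = √(122641 - 644/457) = √(56046293/457) = √25613155901/457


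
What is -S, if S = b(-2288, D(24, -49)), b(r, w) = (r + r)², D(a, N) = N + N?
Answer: -20939776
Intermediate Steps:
D(a, N) = 2*N
b(r, w) = 4*r² (b(r, w) = (2*r)² = 4*r²)
S = 20939776 (S = 4*(-2288)² = 4*5234944 = 20939776)
-S = -1*20939776 = -20939776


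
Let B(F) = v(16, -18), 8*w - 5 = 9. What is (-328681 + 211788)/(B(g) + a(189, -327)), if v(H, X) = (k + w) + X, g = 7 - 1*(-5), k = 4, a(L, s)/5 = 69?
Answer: -467572/1331 ≈ -351.29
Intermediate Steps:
w = 7/4 (w = 5/8 + (1/8)*9 = 5/8 + 9/8 = 7/4 ≈ 1.7500)
a(L, s) = 345 (a(L, s) = 5*69 = 345)
g = 12 (g = 7 + 5 = 12)
v(H, X) = 23/4 + X (v(H, X) = (4 + 7/4) + X = 23/4 + X)
B(F) = -49/4 (B(F) = 23/4 - 18 = -49/4)
(-328681 + 211788)/(B(g) + a(189, -327)) = (-328681 + 211788)/(-49/4 + 345) = -116893/1331/4 = -116893*4/1331 = -467572/1331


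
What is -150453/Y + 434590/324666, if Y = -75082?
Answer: 40738430039/12188286306 ≈ 3.3424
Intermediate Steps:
-150453/Y + 434590/324666 = -150453/(-75082) + 434590/324666 = -150453*(-1/75082) + 434590*(1/324666) = 150453/75082 + 217295/162333 = 40738430039/12188286306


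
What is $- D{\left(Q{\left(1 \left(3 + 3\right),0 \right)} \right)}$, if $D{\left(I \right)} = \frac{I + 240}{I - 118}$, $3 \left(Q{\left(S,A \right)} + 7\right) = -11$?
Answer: $\frac{344}{193} \approx 1.7824$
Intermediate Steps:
$Q{\left(S,A \right)} = - \frac{32}{3}$ ($Q{\left(S,A \right)} = -7 + \frac{1}{3} \left(-11\right) = -7 - \frac{11}{3} = - \frac{32}{3}$)
$D{\left(I \right)} = \frac{240 + I}{-118 + I}$
$- D{\left(Q{\left(1 \left(3 + 3\right),0 \right)} \right)} = - \frac{240 - \frac{32}{3}}{-118 - \frac{32}{3}} = - \frac{688}{\left(- \frac{386}{3}\right) 3} = - \frac{\left(-3\right) 688}{386 \cdot 3} = \left(-1\right) \left(- \frac{344}{193}\right) = \frac{344}{193}$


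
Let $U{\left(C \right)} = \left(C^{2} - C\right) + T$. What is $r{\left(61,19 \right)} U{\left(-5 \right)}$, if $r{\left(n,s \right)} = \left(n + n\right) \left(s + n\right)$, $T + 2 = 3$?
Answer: $302560$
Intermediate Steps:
$T = 1$ ($T = -2 + 3 = 1$)
$r{\left(n,s \right)} = 2 n \left(n + s\right)$
$U{\left(C \right)} = 1 + C^{2} - C$ ($U{\left(C \right)} = \left(C^{2} - C\right) + 1 = 1 + C^{2} - C$)
$r{\left(61,19 \right)} U{\left(-5 \right)} = 2 \cdot 61 \left(61 + 19\right) \left(1 + \left(-5\right)^{2} - -5\right) = 2 \cdot 61 \cdot 80 \left(1 + 25 + 5\right) = 9760 \cdot 31 = 302560$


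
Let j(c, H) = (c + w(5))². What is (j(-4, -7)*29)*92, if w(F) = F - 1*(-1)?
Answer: 10672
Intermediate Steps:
w(F) = 1 + F (w(F) = F + 1 = 1 + F)
j(c, H) = (6 + c)² (j(c, H) = (c + (1 + 5))² = (c + 6)² = (6 + c)²)
(j(-4, -7)*29)*92 = ((6 - 4)²*29)*92 = (2²*29)*92 = (4*29)*92 = 116*92 = 10672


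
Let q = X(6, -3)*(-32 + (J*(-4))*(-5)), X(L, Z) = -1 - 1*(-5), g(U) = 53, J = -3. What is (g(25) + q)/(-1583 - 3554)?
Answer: 315/5137 ≈ 0.061320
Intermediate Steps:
X(L, Z) = 4 (X(L, Z) = -1 + 5 = 4)
q = -368 (q = 4*(-32 - 3*(-4)*(-5)) = 4*(-32 + 12*(-5)) = 4*(-32 - 60) = 4*(-92) = -368)
(g(25) + q)/(-1583 - 3554) = (53 - 368)/(-1583 - 3554) = -315/(-5137) = -315*(-1/5137) = 315/5137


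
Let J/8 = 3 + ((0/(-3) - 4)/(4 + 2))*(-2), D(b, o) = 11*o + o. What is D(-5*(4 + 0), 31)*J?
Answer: 12896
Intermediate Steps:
D(b, o) = 12*o
J = 104/3 (J = 8*(3 + ((0/(-3) - 4)/(4 + 2))*(-2)) = 8*(3 + ((0*(-⅓) - 4)/6)*(-2)) = 8*(3 + ((0 - 4)*(⅙))*(-2)) = 8*(3 - 4*⅙*(-2)) = 8*(3 - ⅔*(-2)) = 8*(3 + 4/3) = 8*(13/3) = 104/3 ≈ 34.667)
D(-5*(4 + 0), 31)*J = (12*31)*(104/3) = 372*(104/3) = 12896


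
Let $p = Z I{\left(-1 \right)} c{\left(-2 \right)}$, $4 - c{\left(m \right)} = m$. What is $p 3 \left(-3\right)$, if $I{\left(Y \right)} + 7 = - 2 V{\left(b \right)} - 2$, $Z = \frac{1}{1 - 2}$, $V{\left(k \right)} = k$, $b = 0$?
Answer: $-486$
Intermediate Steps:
$c{\left(m \right)} = 4 - m$
$Z = -1$ ($Z = \frac{1}{-1} = -1$)
$I{\left(Y \right)} = -9$ ($I{\left(Y \right)} = -7 - 2 = -9$)
$p = 54$ ($p = \left(-1\right) \left(-9\right) \left(4 - -2\right) = 9 \left(4 + 2\right) = 9 \cdot 6 = 54$)
$p 3 \left(-3\right) = 54 \cdot 3 \left(-3\right) = 162 \left(-3\right) = -486$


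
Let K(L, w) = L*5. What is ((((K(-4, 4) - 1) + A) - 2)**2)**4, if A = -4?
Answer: 282429536481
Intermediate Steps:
K(L, w) = 5*L
((((K(-4, 4) - 1) + A) - 2)**2)**4 = ((((5*(-4) - 1) - 4) - 2)**2)**4 = ((((-20 - 1) - 4) - 2)**2)**4 = (((-21 - 4) - 2)**2)**4 = ((-25 - 2)**2)**4 = ((-27)**2)**4 = 729**4 = 282429536481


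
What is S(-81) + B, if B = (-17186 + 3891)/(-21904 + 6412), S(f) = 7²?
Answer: 772403/15492 ≈ 49.858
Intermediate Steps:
S(f) = 49
B = 13295/15492 (B = -13295/(-15492) = -13295*(-1/15492) = 13295/15492 ≈ 0.85818)
S(-81) + B = 49 + 13295/15492 = 772403/15492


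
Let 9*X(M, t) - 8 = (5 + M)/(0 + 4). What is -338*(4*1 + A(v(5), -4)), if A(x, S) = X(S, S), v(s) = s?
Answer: -9971/6 ≈ -1661.8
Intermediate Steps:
X(M, t) = 37/36 + M/36 (X(M, t) = 8/9 + ((5 + M)/(0 + 4))/9 = 8/9 + ((5 + M)/4)/9 = 8/9 + ((5 + M)*(¼))/9 = 8/9 + (5/4 + M/4)/9 = 8/9 + (5/36 + M/36) = 37/36 + M/36)
A(x, S) = 37/36 + S/36
-338*(4*1 + A(v(5), -4)) = -338*(4*1 + (37/36 + (1/36)*(-4))) = -338*(4 + (37/36 - ⅑)) = -338*(4 + 11/12) = -338*59/12 = -9971/6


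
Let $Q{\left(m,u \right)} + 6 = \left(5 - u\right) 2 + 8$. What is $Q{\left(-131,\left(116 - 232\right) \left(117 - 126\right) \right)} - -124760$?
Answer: $122684$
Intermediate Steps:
$Q{\left(m,u \right)} = 12 - 2 u$ ($Q{\left(m,u \right)} = -6 + \left(\left(5 - u\right) 2 + 8\right) = -6 + \left(\left(10 - 2 u\right) + 8\right) = -6 - \left(-18 + 2 u\right) = 12 - 2 u$)
$Q{\left(-131,\left(116 - 232\right) \left(117 - 126\right) \right)} - -124760 = \left(12 - 2 \left(116 - 232\right) \left(117 - 126\right)\right) - -124760 = \left(12 - 2 \left(\left(-116\right) \left(-9\right)\right)\right) + 124760 = \left(12 - 2088\right) + 124760 = -2076 + 124760 = 122684$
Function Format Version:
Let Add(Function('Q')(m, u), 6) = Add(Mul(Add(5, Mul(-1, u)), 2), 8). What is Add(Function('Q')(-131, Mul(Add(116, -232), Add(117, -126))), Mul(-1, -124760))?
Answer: 122684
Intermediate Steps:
Function('Q')(m, u) = Add(12, Mul(-2, u)) (Function('Q')(m, u) = Add(-6, Add(Mul(Add(5, Mul(-1, u)), 2), 8)) = Add(-6, Add(Add(10, Mul(-2, u)), 8)) = Add(-6, Add(18, Mul(-2, u))) = Add(12, Mul(-2, u)))
Add(Function('Q')(-131, Mul(Add(116, -232), Add(117, -126))), Mul(-1, -124760)) = Add(Add(12, Mul(-2, Mul(Add(116, -232), Add(117, -126)))), Mul(-1, -124760)) = Add(Add(12, Mul(-2, Mul(-116, -9))), 124760) = Add(Add(12, Mul(-2, 1044)), 124760) = Add(Add(12, -2088), 124760) = Add(-2076, 124760) = 122684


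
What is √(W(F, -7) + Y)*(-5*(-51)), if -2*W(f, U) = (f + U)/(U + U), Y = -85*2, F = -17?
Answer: 510*I*√2093/7 ≈ 3333.2*I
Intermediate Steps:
Y = -170
W(f, U) = -(U + f)/(4*U) (W(f, U) = -(f + U)/(2*(U + U)) = -(U + f)/(2*(2*U)) = -(U + f)*1/(2*U)/2 = -(U + f)/(4*U))
√(W(F, -7) + Y)*(-5*(-51)) = √((¼)*(-1*(-7) - 1*(-17))/(-7) - 170)*(-5*(-51)) = √((¼)*(-⅐)*(7 + 17) - 170)*255 = √((¼)*(-⅐)*24 - 170)*255 = √(-6/7 - 170)*255 = √(-1196/7)*255 = (2*I*√2093/7)*255 = 510*I*√2093/7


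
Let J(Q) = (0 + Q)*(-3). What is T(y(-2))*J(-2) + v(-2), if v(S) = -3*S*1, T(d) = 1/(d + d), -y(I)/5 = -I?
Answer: 57/10 ≈ 5.7000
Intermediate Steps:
J(Q) = -3*Q (J(Q) = Q*(-3) = -3*Q)
y(I) = 5*I (y(I) = -(-5)*I = 5*I)
T(d) = 1/(2*d)
v(S) = -3*S
T(y(-2))*J(-2) + v(-2) = (1/(2*((5*(-2)))))*(-3*(-2)) - 3*(-2) = ((½)/(-10))*6 + 6 = ((½)*(-⅒))*6 + 6 = -1/20*6 + 6 = -3/10 + 6 = 57/10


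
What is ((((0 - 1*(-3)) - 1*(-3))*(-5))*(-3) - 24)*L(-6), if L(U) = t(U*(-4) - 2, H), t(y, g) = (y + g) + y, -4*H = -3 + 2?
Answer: 5841/2 ≈ 2920.5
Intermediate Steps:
H = ¼ (H = -(-3 + 2)/4 = -¼*(-1) = ¼ ≈ 0.25000)
t(y, g) = g + 2*y (t(y, g) = (g + y) + y = g + 2*y)
L(U) = -15/4 - 8*U (L(U) = ¼ + 2*(U*(-4) - 2) = ¼ + 2*(-4*U - 2) = ¼ + 2*(-2 - 4*U) = ¼ + (-4 - 8*U) = -15/4 - 8*U)
((((0 - 1*(-3)) - 1*(-3))*(-5))*(-3) - 24)*L(-6) = ((((0 - 1*(-3)) - 1*(-3))*(-5))*(-3) - 24)*(-15/4 - 8*(-6)) = ((((0 + 3) + 3)*(-5))*(-3) - 24)*(-15/4 + 48) = (((3 + 3)*(-5))*(-3) - 24)*(177/4) = ((6*(-5))*(-3) - 24)*(177/4) = (-30*(-3) - 24)*(177/4) = (90 - 24)*(177/4) = 66*(177/4) = 5841/2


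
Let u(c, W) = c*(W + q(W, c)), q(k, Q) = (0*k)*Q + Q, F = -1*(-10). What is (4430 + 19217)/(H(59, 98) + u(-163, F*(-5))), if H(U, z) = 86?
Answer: 23647/34805 ≈ 0.67941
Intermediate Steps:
F = 10
q(k, Q) = Q (q(k, Q) = 0*Q + Q = 0 + Q = Q)
u(c, W) = c*(W + c)
(4430 + 19217)/(H(59, 98) + u(-163, F*(-5))) = (4430 + 19217)/(86 - 163*(10*(-5) - 163)) = 23647/(86 - 163*(-50 - 163)) = 23647/(86 - 163*(-213)) = 23647/(86 + 34719) = 23647/34805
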